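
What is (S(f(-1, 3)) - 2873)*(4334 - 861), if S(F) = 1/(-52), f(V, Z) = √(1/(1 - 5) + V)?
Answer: -518855781/52 ≈ -9.9780e+6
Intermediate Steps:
f(V, Z) = √(-¼ + V) (f(V, Z) = √(1/(-4) + V) = √(-¼ + V))
S(F) = -1/52
(S(f(-1, 3)) - 2873)*(4334 - 861) = (-1/52 - 2873)*(4334 - 861) = -149397/52*3473 = -518855781/52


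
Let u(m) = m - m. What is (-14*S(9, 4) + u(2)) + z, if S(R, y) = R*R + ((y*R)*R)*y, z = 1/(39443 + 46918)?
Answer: -1664867357/86361 ≈ -19278.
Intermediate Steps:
z = 1/86361 ≈ 1.1579e-5
u(m) = 0
S(R, y) = R² + R²*y² (S(R, y) = R² + ((R*y)*R)*y = R² + (y*R²)*y = R² + R²*y²)
(-14*S(9, 4) + u(2)) + z = (-14*9²*(1 + 4²) + 0) + 1/86361 = (-1134*(1 + 16) + 0) + 1/86361 = (-1134*17 + 0) + 1/86361 = (-14*1377 + 0) + 1/86361 = (-19278 + 0) + 1/86361 = -19278 + 1/86361 = -1664867357/86361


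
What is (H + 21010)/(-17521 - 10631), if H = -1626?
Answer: -2423/3519 ≈ -0.68855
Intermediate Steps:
(H + 21010)/(-17521 - 10631) = (-1626 + 21010)/(-17521 - 10631) = 19384/(-28152) = 19384*(-1/28152) = -2423/3519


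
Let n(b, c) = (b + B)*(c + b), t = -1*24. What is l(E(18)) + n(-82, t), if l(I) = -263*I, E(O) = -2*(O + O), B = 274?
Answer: -1416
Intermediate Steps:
t = -24
n(b, c) = (274 + b)*(b + c) (n(b, c) = (b + 274)*(c + b) = (274 + b)*(b + c))
E(O) = -4*O
l(E(18)) + n(-82, t) = -(-1052)*18 + ((-82)² + 274*(-82) + 274*(-24) - 82*(-24)) = -263*(-72) + (6724 - 22468 - 6576 + 1968) = 18936 - 20352 = -1416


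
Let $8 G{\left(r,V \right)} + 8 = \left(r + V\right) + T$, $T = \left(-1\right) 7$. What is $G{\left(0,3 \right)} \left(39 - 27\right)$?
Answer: $-18$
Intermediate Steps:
$T = -7$
$G{\left(r,V \right)} = - \frac{15}{8} + \frac{V}{8} + \frac{r}{8}$ ($G{\left(r,V \right)} = -1 + \frac{\left(r + V\right) - 7}{8} = -1 + \frac{\left(V + r\right) - 7}{8} = -1 + \frac{-7 + V + r}{8} = -1 + \left(- \frac{7}{8} + \frac{V}{8} + \frac{r}{8}\right) = - \frac{15}{8} + \frac{V}{8} + \frac{r}{8}$)
$G{\left(0,3 \right)} \left(39 - 27\right) = \left(- \frac{15}{8} + \frac{1}{8} \cdot 3 + \frac{1}{8} \cdot 0\right) \left(39 - 27\right) = \left(- \frac{15}{8} + \frac{3}{8} + 0\right) 12 = \left(- \frac{3}{2}\right) 12 = -18$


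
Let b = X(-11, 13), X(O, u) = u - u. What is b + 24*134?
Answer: 3216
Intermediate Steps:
X(O, u) = 0
b = 0
b + 24*134 = 0 + 24*134 = 0 + 3216 = 3216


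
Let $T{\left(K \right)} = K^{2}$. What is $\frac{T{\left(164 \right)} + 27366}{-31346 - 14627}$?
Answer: $- \frac{54262}{45973} \approx -1.1803$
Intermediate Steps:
$\frac{T{\left(164 \right)} + 27366}{-31346 - 14627} = \frac{164^{2} + 27366}{-31346 - 14627} = \frac{26896 + 27366}{-45973} = 54262 \left(- \frac{1}{45973}\right) = - \frac{54262}{45973}$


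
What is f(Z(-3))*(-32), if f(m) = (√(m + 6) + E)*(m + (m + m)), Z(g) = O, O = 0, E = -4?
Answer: 0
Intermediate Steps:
Z(g) = 0
f(m) = 3*m*(-4 + √(6 + m)) (f(m) = (√(m + 6) - 4)*(m + (m + m)) = (√(6 + m) - 4)*(m + 2*m) = (-4 + √(6 + m))*(3*m) = 3*m*(-4 + √(6 + m)))
f(Z(-3))*(-32) = (3*0*(-4 + √(6 + 0)))*(-32) = (3*0*(-4 + √6))*(-32) = 0*(-32) = 0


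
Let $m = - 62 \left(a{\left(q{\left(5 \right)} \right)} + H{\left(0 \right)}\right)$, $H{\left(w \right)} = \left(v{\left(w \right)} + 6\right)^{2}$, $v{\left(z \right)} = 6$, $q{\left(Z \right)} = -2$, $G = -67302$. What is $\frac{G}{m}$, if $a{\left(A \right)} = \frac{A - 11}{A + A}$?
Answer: $\frac{134604}{18259} \approx 7.3719$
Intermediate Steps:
$H{\left(w \right)} = 144$ ($H{\left(w \right)} = \left(6 + 6\right)^{2} = 12^{2} = 144$)
$a{\left(A \right)} = \frac{-11 + A}{2 A}$
$m = - \frac{18259}{2}$ ($m = - 62 \left(\frac{-11 - 2}{2 \left(-2\right)} + 144\right) = - 62 \left(\frac{1}{2} \left(- \frac{1}{2}\right) \left(-13\right) + 144\right) = - 62 \left(\frac{13}{4} + 144\right) = \left(-62\right) \frac{589}{4} = - \frac{18259}{2} \approx -9129.5$)
$\frac{G}{m} = - \frac{67302}{- \frac{18259}{2}} = \left(-67302\right) \left(- \frac{2}{18259}\right) = \frac{134604}{18259}$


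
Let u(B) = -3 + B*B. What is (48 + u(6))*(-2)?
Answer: -162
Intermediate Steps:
u(B) = -3 + B**2
(48 + u(6))*(-2) = (48 + (-3 + 6**2))*(-2) = (48 + (-3 + 36))*(-2) = (48 + 33)*(-2) = 81*(-2) = -162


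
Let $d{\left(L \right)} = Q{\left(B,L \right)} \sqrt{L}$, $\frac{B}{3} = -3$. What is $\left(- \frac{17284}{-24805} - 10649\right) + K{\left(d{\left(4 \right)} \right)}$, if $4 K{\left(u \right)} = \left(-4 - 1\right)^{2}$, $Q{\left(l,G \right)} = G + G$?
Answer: $- \frac{1055904519}{99220} \approx -10642.0$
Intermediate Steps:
$B = -9$ ($B = 3 \left(-3\right) = -9$)
$Q{\left(l,G \right)} = 2 G$
$d{\left(L \right)} = 2 L^{\frac{3}{2}}$ ($d{\left(L \right)} = 2 L \sqrt{L} = 2 L^{\frac{3}{2}}$)
$K{\left(u \right)} = \frac{25}{4}$ ($K{\left(u \right)} = \frac{\left(-4 - 1\right)^{2}}{4} = \frac{\left(-5\right)^{2}}{4} = \frac{1}{4} \cdot 25 = \frac{25}{4}$)
$\left(- \frac{17284}{-24805} - 10649\right) + K{\left(d{\left(4 \right)} \right)} = \left(- \frac{17284}{-24805} - 10649\right) + \frac{25}{4} = \left(\left(-17284\right) \left(- \frac{1}{24805}\right) - 10649\right) + \frac{25}{4} = \left(\frac{17284}{24805} - 10649\right) + \frac{25}{4} = - \frac{264131161}{24805} + \frac{25}{4} = - \frac{1055904519}{99220}$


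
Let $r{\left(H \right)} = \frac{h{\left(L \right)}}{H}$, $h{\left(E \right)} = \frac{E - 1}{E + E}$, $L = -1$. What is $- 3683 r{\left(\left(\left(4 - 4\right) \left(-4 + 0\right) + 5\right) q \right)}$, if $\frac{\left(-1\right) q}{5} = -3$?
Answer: $- \frac{3683}{75} \approx -49.107$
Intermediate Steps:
$q = 15$ ($q = \left(-5\right) \left(-3\right) = 15$)
$h{\left(E \right)} = \frac{-1 + E}{2 E}$
$r{\left(H \right)} = \frac{1}{H}$ ($r{\left(H \right)} = \frac{\frac{1}{2} \frac{1}{-1} \left(-1 - 1\right)}{H} = \frac{\frac{1}{2} \left(-1\right) \left(-2\right)}{H} = 1 \frac{1}{H} = \frac{1}{H}$)
$- 3683 r{\left(\left(\left(4 - 4\right) \left(-4 + 0\right) + 5\right) q \right)} = - \frac{3683}{\left(\left(4 - 4\right) \left(-4 + 0\right) + 5\right) 15} = - \frac{3683}{\left(0 \left(-4\right) + 5\right) 15} = - \frac{3683}{\left(0 + 5\right) 15} = - \frac{3683}{5 \cdot 15} = - \frac{3683}{75}$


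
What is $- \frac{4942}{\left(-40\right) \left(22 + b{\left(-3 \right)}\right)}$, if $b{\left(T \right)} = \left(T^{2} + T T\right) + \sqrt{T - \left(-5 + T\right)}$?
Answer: $\frac{4942}{1595} - \frac{2471 \sqrt{5}}{31900} \approx 2.9252$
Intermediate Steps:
$b{\left(T \right)} = \sqrt{5} + 2 T^{2}$ ($b{\left(T \right)} = \left(T^{2} + T^{2}\right) + \sqrt{5} = 2 T^{2} + \sqrt{5} = \sqrt{5} + 2 T^{2}$)
$- \frac{4942}{\left(-40\right) \left(22 + b{\left(-3 \right)}\right)} = - \frac{4942}{\left(-40\right) \left(22 + \left(\sqrt{5} + 2 \left(-3\right)^{2}\right)\right)} = - \frac{4942}{\left(-40\right) \left(22 + \left(\sqrt{5} + 2 \cdot 9\right)\right)} = - \frac{4942}{\left(-40\right) \left(22 + \left(\sqrt{5} + 18\right)\right)} = - \frac{4942}{\left(-40\right) \left(22 + \left(18 + \sqrt{5}\right)\right)} = - \frac{4942}{\left(-40\right) \left(40 + \sqrt{5}\right)} = - \frac{4942}{-1600 - 40 \sqrt{5}}$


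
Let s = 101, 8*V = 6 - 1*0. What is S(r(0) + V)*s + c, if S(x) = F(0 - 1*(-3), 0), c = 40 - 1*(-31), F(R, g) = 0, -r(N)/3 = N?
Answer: 71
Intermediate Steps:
r(N) = -3*N
V = ¾ (V = (6 - 1*0)/8 = (6 + 0)/8 = (⅛)*6 = ¾ ≈ 0.75000)
c = 71 (c = 40 + 31 = 71)
S(x) = 0
S(r(0) + V)*s + c = 0*101 + 71 = 0 + 71 = 71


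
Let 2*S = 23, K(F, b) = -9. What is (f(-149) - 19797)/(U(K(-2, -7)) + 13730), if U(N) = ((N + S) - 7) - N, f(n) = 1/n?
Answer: -5899508/4092881 ≈ -1.4414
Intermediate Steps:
S = 23/2 (S = (½)*23 = 23/2 ≈ 11.500)
U(N) = 9/2 (U(N) = ((N + 23/2) - 7) - N = ((23/2 + N) - 7) - N = (9/2 + N) - N = 9/2)
(f(-149) - 19797)/(U(K(-2, -7)) + 13730) = (1/(-149) - 19797)/(9/2 + 13730) = (-1/149 - 19797)/(27469/2) = -2949754/149*2/27469 = -5899508/4092881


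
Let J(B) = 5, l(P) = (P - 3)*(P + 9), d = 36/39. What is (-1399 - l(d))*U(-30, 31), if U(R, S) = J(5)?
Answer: -1164740/169 ≈ -6892.0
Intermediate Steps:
d = 12/13 (d = 36*(1/39) = 12/13 ≈ 0.92308)
l(P) = (-3 + P)*(9 + P)
U(R, S) = 5
(-1399 - l(d))*U(-30, 31) = (-1399 - (-27 + (12/13)² + 6*(12/13)))*5 = (-1399 - (-27 + 144/169 + 72/13))*5 = (-1399 - 1*(-3483/169))*5 = (-1399 + 3483/169)*5 = -232948/169*5 = -1164740/169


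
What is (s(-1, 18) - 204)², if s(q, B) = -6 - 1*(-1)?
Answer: 43681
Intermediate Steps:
s(q, B) = -5 (s(q, B) = -6 + 1 = -5)
(s(-1, 18) - 204)² = (-5 - 204)² = (-209)² = 43681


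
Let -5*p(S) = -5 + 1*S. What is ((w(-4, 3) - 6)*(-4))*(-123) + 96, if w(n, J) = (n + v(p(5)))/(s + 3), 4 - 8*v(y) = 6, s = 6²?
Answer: -37825/13 ≈ -2909.6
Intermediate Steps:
s = 36
p(S) = 1 - S/5 (p(S) = -(-5 + 1*S)/5 = -(-5 + S)/5 = 1 - S/5)
v(y) = -¼ (v(y) = ½ - ⅛*6 = ½ - ¾ = -¼)
w(n, J) = -1/156 + n/39 (w(n, J) = (n - ¼)/(36 + 3) = (-¼ + n)/39 = (-¼ + n)*(1/39) = -1/156 + n/39)
((w(-4, 3) - 6)*(-4))*(-123) + 96 = (((-1/156 + (1/39)*(-4)) - 6)*(-4))*(-123) + 96 = (((-1/156 - 4/39) - 6)*(-4))*(-123) + 96 = ((-17/156 - 6)*(-4))*(-123) + 96 = -953/156*(-4)*(-123) + 96 = (953/39)*(-123) + 96 = -39073/13 + 96 = -37825/13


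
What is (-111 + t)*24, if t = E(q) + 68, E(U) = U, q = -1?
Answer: -1056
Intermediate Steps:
t = 67 (t = -1 + 68 = 67)
(-111 + t)*24 = (-111 + 67)*24 = -44*24 = -1056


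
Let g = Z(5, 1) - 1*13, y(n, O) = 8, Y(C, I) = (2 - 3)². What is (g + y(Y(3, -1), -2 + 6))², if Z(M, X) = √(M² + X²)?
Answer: (-5 + √26)² ≈ 0.0098049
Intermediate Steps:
Y(C, I) = 1 (Y(C, I) = (-1)² = 1)
g = -13 + √26 (g = √(5² + 1²) - 1*13 = √(25 + 1) - 13 = √26 - 13 = -13 + √26 ≈ -7.9010)
(g + y(Y(3, -1), -2 + 6))² = ((-13 + √26) + 8)² = (-5 + √26)²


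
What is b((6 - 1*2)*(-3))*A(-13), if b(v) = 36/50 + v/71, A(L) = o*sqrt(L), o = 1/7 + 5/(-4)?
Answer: -15159*I*sqrt(13)/24850 ≈ -2.1995*I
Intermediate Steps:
o = -31/28 (o = 1*(1/7) + 5*(-1/4) = 1/7 - 5/4 = -31/28 ≈ -1.1071)
A(L) = -31*sqrt(L)/28
b(v) = 18/25 + v/71 (b(v) = 36*(1/50) + v*(1/71) = 18/25 + v/71)
b((6 - 1*2)*(-3))*A(-13) = (18/25 + ((6 - 1*2)*(-3))/71)*(-31*I*sqrt(13)/28) = (18/25 + ((6 - 2)*(-3))/71)*(-31*I*sqrt(13)/28) = (18/25 + (4*(-3))/71)*(-31*I*sqrt(13)/28) = (18/25 + (1/71)*(-12))*(-31*I*sqrt(13)/28) = (18/25 - 12/71)*(-31*I*sqrt(13)/28) = 978*(-31*I*sqrt(13)/28)/1775 = -15159*I*sqrt(13)/24850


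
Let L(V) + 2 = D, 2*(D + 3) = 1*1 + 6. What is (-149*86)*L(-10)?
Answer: 19221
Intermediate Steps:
D = ½ (D = -3 + (1*1 + 6)/2 = -3 + (1 + 6)/2 = -3 + (½)*7 = -3 + 7/2 = ½ ≈ 0.50000)
L(V) = -3/2 (L(V) = -2 + ½ = -3/2)
(-149*86)*L(-10) = -149*86*(-3/2) = -12814*(-3/2) = 19221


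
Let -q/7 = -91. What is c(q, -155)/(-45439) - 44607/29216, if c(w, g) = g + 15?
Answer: -2022807233/1327545824 ≈ -1.5237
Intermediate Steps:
q = 637 (q = -7*(-91) = 637)
c(w, g) = 15 + g
c(q, -155)/(-45439) - 44607/29216 = (15 - 155)/(-45439) - 44607/29216 = -140*(-1/45439) - 44607*1/29216 = 140/45439 - 44607/29216 = -2022807233/1327545824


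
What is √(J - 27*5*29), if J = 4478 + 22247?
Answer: √22810 ≈ 151.03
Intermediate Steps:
J = 26725
√(J - 27*5*29) = √(26725 - 27*5*29) = √(26725 - 135*29) = √(26725 - 3915) = √22810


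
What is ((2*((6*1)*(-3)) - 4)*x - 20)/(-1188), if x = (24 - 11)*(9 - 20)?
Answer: -475/99 ≈ -4.7980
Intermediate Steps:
x = -143 (x = 13*(-11) = -143)
((2*((6*1)*(-3)) - 4)*x - 20)/(-1188) = ((2*((6*1)*(-3)) - 4)*(-143) - 20)/(-1188) = ((2*(6*(-3)) - 4)*(-143) - 20)*(-1/1188) = ((2*(-18) - 4)*(-143) - 20)*(-1/1188) = ((-36 - 4)*(-143) - 20)*(-1/1188) = (-40*(-143) - 20)*(-1/1188) = (5720 - 20)*(-1/1188) = 5700*(-1/1188) = -475/99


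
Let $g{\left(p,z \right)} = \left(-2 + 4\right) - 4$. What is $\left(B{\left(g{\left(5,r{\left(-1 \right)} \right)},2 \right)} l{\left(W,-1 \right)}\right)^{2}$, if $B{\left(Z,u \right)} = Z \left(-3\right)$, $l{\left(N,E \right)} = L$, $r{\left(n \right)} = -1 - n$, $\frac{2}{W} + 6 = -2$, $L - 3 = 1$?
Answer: $576$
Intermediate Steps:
$L = 4$ ($L = 3 + 1 = 4$)
$W = - \frac{1}{4}$ ($W = \frac{2}{-6 - 2} = \frac{2}{-8} = 2 \left(- \frac{1}{8}\right) = - \frac{1}{4} \approx -0.25$)
$l{\left(N,E \right)} = 4$
$g{\left(p,z \right)} = -2$ ($g{\left(p,z \right)} = 2 - 4 = -2$)
$B{\left(Z,u \right)} = - 3 Z$
$\left(B{\left(g{\left(5,r{\left(-1 \right)} \right)},2 \right)} l{\left(W,-1 \right)}\right)^{2} = \left(\left(-3\right) \left(-2\right) 4\right)^{2} = \left(6 \cdot 4\right)^{2} = 24^{2} = 576$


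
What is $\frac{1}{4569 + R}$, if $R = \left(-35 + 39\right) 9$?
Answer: $\frac{1}{4605} \approx 0.00021716$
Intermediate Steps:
$R = 36$ ($R = 4 \cdot 9 = 36$)
$\frac{1}{4569 + R} = \frac{1}{4569 + 36} = \frac{1}{4605}$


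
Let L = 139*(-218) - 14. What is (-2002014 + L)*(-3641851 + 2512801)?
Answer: 2294602186500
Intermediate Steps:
L = -30316 (L = -30302 - 14 = -30316)
(-2002014 + L)*(-3641851 + 2512801) = (-2002014 - 30316)*(-3641851 + 2512801) = -2032330*(-1129050) = 2294602186500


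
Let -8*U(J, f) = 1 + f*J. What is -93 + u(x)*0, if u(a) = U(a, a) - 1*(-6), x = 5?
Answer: -93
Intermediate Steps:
U(J, f) = -⅛ - J*f/8 (U(J, f) = -(1 + f*J)/8 = -(1 + J*f)/8 = -⅛ - J*f/8)
u(a) = 47/8 - a²/8 (u(a) = (-⅛ - a*a/8) - 1*(-6) = (-⅛ - a²/8) + 6 = 47/8 - a²/8)
-93 + u(x)*0 = -93 + (47/8 - ⅛*5²)*0 = -93 + (47/8 - ⅛*25)*0 = -93 + (47/8 - 25/8)*0 = -93 + (11/4)*0 = -93 + 0 = -93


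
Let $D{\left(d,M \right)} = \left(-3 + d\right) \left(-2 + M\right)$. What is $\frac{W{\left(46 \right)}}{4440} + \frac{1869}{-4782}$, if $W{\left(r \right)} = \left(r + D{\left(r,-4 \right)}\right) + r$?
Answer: $- \frac{757681}{1769340} \approx -0.42823$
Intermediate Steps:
$W{\left(r \right)} = 18 - 4 r$ ($W{\left(r \right)} = \left(r - \left(-18 + 6 r\right)\right) + r = \left(18 - 5 r\right) + r = 18 - 4 r$)
$\frac{W{\left(46 \right)}}{4440} + \frac{1869}{-4782} = \frac{18 - 184}{4440} + \frac{1869}{-4782} = \left(18 - 184\right) \frac{1}{4440} + 1869 \left(- \frac{1}{4782}\right) = \left(-166\right) \frac{1}{4440} - \frac{623}{1594} = - \frac{83}{2220} - \frac{623}{1594} = - \frac{757681}{1769340}$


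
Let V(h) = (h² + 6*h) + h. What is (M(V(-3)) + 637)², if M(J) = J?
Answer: 390625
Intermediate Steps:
V(h) = h² + 7*h
(M(V(-3)) + 637)² = (-3*(7 - 3) + 637)² = (-3*4 + 637)² = (-12 + 637)² = 625² = 390625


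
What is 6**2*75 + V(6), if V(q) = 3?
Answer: 2703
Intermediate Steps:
6**2*75 + V(6) = 6**2*75 + 3 = 36*75 + 3 = 2700 + 3 = 2703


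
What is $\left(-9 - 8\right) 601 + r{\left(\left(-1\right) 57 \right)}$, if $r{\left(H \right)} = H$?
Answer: $-10274$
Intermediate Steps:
$\left(-9 - 8\right) 601 + r{\left(\left(-1\right) 57 \right)} = \left(-9 - 8\right) 601 - 57 = \left(-17\right) 601 - 57 = -10217 - 57 = -10274$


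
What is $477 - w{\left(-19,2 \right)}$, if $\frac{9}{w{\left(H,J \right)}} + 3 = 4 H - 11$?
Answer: $\frac{4771}{10} \approx 477.1$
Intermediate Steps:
$w{\left(H,J \right)} = \frac{9}{-14 + 4 H}$ ($w{\left(H,J \right)} = \frac{9}{-3 + \left(4 H - 11\right)} = \frac{9}{-3 + \left(-11 + 4 H\right)} = \frac{9}{-14 + 4 H}$)
$477 - w{\left(-19,2 \right)} = 477 - \frac{9}{2 \left(-7 + 2 \left(-19\right)\right)} = 477 - \frac{9}{2 \left(-7 - 38\right)} = 477 - \frac{9}{2 \left(-45\right)} = 477 - \frac{9}{2} \left(- \frac{1}{45}\right) = 477 - - \frac{1}{10} = 477 + \frac{1}{10} = \frac{4771}{10}$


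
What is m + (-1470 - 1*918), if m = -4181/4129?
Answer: -9864233/4129 ≈ -2389.0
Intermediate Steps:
m = -4181/4129 (m = -4181*1/4129 = -4181/4129 ≈ -1.0126)
m + (-1470 - 1*918) = -4181/4129 + (-1470 - 1*918) = -4181/4129 + (-1470 - 918) = -4181/4129 - 2388 = -9864233/4129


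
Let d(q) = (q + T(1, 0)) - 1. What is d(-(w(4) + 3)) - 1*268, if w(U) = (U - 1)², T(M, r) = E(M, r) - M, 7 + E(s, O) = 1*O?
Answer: -289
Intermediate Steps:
E(s, O) = -7 + O (E(s, O) = -7 + 1*O = -7 + O)
T(M, r) = -7 + r - M (T(M, r) = (-7 + r) - M = -7 + r - M)
w(U) = (-1 + U)²
d(q) = -9 + q (d(q) = (q + (-7 + 0 - 1*1)) - 1 = (q + (-7 + 0 - 1)) - 1 = (q - 8) - 1 = (-8 + q) - 1 = -9 + q)
d(-(w(4) + 3)) - 1*268 = (-9 - ((-1 + 4)² + 3)) - 1*268 = (-9 - (3² + 3)) - 268 = (-9 - (9 + 3)) - 268 = (-9 - 1*12) - 268 = (-9 - 12) - 268 = -21 - 268 = -289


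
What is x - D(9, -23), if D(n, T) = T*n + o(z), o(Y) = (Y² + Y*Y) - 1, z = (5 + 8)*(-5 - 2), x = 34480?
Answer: 18126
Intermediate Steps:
z = -91 (z = 13*(-7) = -91)
o(Y) = -1 + 2*Y² (o(Y) = (Y² + Y²) - 1 = 2*Y² - 1 = -1 + 2*Y²)
D(n, T) = 16561 + T*n (D(n, T) = T*n + (-1 + 2*(-91)²) = T*n + (-1 + 2*8281) = T*n + (-1 + 16562) = T*n + 16561 = 16561 + T*n)
x - D(9, -23) = 34480 - (16561 - 23*9) = 34480 - (16561 - 207) = 34480 - 1*16354 = 34480 - 16354 = 18126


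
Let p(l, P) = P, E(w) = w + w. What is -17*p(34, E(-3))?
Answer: 102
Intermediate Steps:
E(w) = 2*w
-17*p(34, E(-3)) = -34*(-3) = -17*(-6) = 102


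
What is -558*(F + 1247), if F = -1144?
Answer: -57474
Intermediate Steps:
-558*(F + 1247) = -558*(-1144 + 1247) = -558*103 = -57474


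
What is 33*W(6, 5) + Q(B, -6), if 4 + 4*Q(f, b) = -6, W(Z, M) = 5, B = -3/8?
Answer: 325/2 ≈ 162.50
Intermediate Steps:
B = -3/8 (B = -3*⅛ = -3/8 ≈ -0.37500)
Q(f, b) = -5/2 (Q(f, b) = -1 + (¼)*(-6) = -1 - 3/2 = -5/2)
33*W(6, 5) + Q(B, -6) = 33*5 - 5/2 = 165 - 5/2 = 325/2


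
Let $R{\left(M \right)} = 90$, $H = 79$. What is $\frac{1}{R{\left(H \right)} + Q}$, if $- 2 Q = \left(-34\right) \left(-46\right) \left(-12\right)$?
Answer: $\frac{1}{9474} \approx 0.00010555$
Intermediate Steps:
$Q = 9384$ ($Q = - \frac{\left(-34\right) \left(-46\right) \left(-12\right)}{2} = - \frac{1564 \left(-12\right)}{2} = \left(- \frac{1}{2}\right) \left(-18768\right) = 9384$)
$\frac{1}{R{\left(H \right)} + Q} = \frac{1}{90 + 9384} = \frac{1}{9474}$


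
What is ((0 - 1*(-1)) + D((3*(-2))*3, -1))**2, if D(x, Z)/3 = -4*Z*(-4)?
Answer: 2209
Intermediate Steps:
D(x, Z) = 48*Z (D(x, Z) = 3*(-4*Z*(-4)) = 3*(16*Z) = 48*Z)
((0 - 1*(-1)) + D((3*(-2))*3, -1))**2 = ((0 - 1*(-1)) + 48*(-1))**2 = ((0 + 1) - 48)**2 = (1 - 48)**2 = (-47)**2 = 2209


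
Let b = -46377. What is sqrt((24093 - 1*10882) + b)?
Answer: I*sqrt(33166) ≈ 182.12*I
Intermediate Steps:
sqrt((24093 - 1*10882) + b) = sqrt((24093 - 1*10882) - 46377) = sqrt((24093 - 10882) - 46377) = sqrt(13211 - 46377) = sqrt(-33166) = I*sqrt(33166)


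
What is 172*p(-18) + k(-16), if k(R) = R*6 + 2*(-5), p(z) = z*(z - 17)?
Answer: 108254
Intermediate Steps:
p(z) = z*(-17 + z)
k(R) = -10 + 6*R (k(R) = 6*R - 10 = -10 + 6*R)
172*p(-18) + k(-16) = 172*(-18*(-17 - 18)) + (-10 + 6*(-16)) = 172*(-18*(-35)) + (-10 - 96) = 172*630 - 106 = 108360 - 106 = 108254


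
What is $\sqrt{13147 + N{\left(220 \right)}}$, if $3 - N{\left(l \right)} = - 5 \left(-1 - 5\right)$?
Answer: $8 \sqrt{205} \approx 114.54$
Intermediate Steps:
$N{\left(l \right)} = -27$ ($N{\left(l \right)} = 3 - - 5 \left(-1 - 5\right) = 3 - \left(-5\right) \left(-6\right) = 3 - 30 = -27$)
$\sqrt{13147 + N{\left(220 \right)}} = \sqrt{13147 - 27} = \sqrt{13120} = 8 \sqrt{205}$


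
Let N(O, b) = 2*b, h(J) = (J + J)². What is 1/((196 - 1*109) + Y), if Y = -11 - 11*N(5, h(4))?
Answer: -1/1332 ≈ -0.00075075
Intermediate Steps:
h(J) = 4*J² (h(J) = (2*J)² = 4*J²)
Y = -1419 (Y = -11 - 22*4*4² = -11 - 22*4*16 = -11 - 22*64 = -11 - 11*128 = -11 - 1408 = -1419)
1/((196 - 1*109) + Y) = 1/((196 - 1*109) - 1419) = 1/((196 - 109) - 1419) = 1/(87 - 1419) = 1/(-1332) = -1/1332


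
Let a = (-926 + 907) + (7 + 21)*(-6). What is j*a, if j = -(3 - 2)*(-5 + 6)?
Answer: 187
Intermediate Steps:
j = -1 ≈ -1.0000
a = -187 (a = -19 + 28*(-6) = -19 - 168 = -187)
j*a = -1*(-187) = 187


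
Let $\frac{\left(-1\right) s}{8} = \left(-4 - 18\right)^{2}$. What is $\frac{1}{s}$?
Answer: $- \frac{1}{3872} \approx -0.00025826$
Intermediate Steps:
$s = -3872$ ($s = - 8 \left(-4 - 18\right)^{2} = - 8 \left(-22\right)^{2} = \left(-8\right) 484 = -3872$)
$\frac{1}{s} = \frac{1}{-3872} = - \frac{1}{3872}$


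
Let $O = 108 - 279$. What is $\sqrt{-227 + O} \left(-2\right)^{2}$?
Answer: $4 i \sqrt{398} \approx 79.8 i$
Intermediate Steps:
$O = -171$ ($O = 108 - 279 = -171$)
$\sqrt{-227 + O} \left(-2\right)^{2} = \sqrt{-227 - 171} \left(-2\right)^{2} = \sqrt{-398} \cdot 4 = i \sqrt{398} \cdot 4 = 4 i \sqrt{398}$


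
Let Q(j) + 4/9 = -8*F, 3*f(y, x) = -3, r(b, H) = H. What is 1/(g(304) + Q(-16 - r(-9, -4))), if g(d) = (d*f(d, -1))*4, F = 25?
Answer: -9/12748 ≈ -0.00070599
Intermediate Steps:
f(y, x) = -1 (f(y, x) = (1/3)*(-3) = -1)
Q(j) = -1804/9 (Q(j) = -4/9 - 8*25 = -4/9 - 200 = -1804/9)
g(d) = -4*d (g(d) = (d*(-1))*4 = -d*4 = -4*d)
1/(g(304) + Q(-16 - r(-9, -4))) = 1/(-4*304 - 1804/9) = 1/(-1216 - 1804/9) = 1/(-12748/9) = -9/12748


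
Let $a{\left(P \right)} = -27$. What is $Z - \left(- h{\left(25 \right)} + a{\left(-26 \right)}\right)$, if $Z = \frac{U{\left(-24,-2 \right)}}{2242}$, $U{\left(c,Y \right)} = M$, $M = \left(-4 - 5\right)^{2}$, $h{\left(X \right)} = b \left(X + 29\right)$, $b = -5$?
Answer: $- \frac{544725}{2242} \approx -242.96$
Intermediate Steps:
$h{\left(X \right)} = -145 - 5 X$ ($h{\left(X \right)} = - 5 \left(X + 29\right) = - 5 \left(29 + X\right) = -145 - 5 X$)
$M = 81$ ($M = \left(-9\right)^{2} = 81$)
$U{\left(c,Y \right)} = 81$
$Z = \frac{81}{2242} \approx 0.036128$
$Z - \left(- h{\left(25 \right)} + a{\left(-26 \right)}\right) = \frac{81}{2242} - 243 = - \frac{544725}{2242}$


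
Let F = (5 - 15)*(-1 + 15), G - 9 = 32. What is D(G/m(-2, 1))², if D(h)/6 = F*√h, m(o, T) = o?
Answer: -14464800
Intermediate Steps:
G = 41 (G = 9 + 32 = 41)
F = -140 (F = -10*14 = -140)
D(h) = -840*√h (D(h) = 6*(-140*√h) = -840*√h)
D(G/m(-2, 1))² = (-840*√41*(I*√2/2))² = (-840*I*√82/2)² = (-420*I*√82)² = -14464800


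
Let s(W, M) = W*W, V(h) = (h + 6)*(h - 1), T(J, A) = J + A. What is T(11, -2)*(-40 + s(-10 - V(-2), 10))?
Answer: -324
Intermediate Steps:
T(J, A) = A + J
V(h) = (-1 + h)*(6 + h) (V(h) = (6 + h)*(-1 + h) = (-1 + h)*(6 + h))
s(W, M) = W**2
T(11, -2)*(-40 + s(-10 - V(-2), 10)) = (-2 + 11)*(-40 + (-10 - (-6 + (-2)**2 + 5*(-2)))**2) = 9*(-40 + (-10 - (-6 + 4 - 10))**2) = 9*(-40 + (-10 - 1*(-12))**2) = 9*(-40 + (-10 + 12)**2) = 9*(-40 + 2**2) = 9*(-40 + 4) = 9*(-36) = -324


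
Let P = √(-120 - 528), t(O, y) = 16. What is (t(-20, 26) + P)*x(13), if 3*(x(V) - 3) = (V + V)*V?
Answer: 5552/3 + 2082*I*√2 ≈ 1850.7 + 2944.4*I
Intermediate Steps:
P = 18*I*√2 (P = √(-648) = 18*I*√2 ≈ 25.456*I)
x(V) = 3 + 2*V²/3 (x(V) = 3 + ((V + V)*V)/3 = 3 + ((2*V)*V)/3 = 3 + (2*V²)/3 = 3 + 2*V²/3)
(t(-20, 26) + P)*x(13) = (16 + 18*I*√2)*(3 + (⅔)*13²) = (16 + 18*I*√2)*(3 + (⅔)*169) = (16 + 18*I*√2)*(3 + 338/3) = (16 + 18*I*√2)*(347/3) = 5552/3 + 2082*I*√2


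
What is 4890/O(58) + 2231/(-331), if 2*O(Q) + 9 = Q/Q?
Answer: -813757/662 ≈ -1229.2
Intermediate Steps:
O(Q) = -4 (O(Q) = -9/2 + (Q/Q)/2 = -9/2 + (1/2)*1 = -9/2 + 1/2 = -4)
4890/O(58) + 2231/(-331) = 4890/(-4) + 2231/(-331) = 4890*(-1/4) + 2231*(-1/331) = -2445/2 - 2231/331 = -813757/662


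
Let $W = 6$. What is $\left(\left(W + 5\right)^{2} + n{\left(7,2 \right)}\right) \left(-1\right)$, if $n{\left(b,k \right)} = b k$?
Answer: $-135$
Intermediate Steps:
$\left(\left(W + 5\right)^{2} + n{\left(7,2 \right)}\right) \left(-1\right) = \left(\left(6 + 5\right)^{2} + 7 \cdot 2\right) \left(-1\right) = \left(11^{2} + 14\right) \left(-1\right) = \left(121 + 14\right) \left(-1\right) = 135 \left(-1\right) = -135$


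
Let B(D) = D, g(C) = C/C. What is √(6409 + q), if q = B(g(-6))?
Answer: √6410 ≈ 80.063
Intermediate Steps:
g(C) = 1
q = 1
√(6409 + q) = √(6409 + 1) = √6410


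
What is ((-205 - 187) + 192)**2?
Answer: 40000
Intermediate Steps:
((-205 - 187) + 192)**2 = (-392 + 192)**2 = (-200)**2 = 40000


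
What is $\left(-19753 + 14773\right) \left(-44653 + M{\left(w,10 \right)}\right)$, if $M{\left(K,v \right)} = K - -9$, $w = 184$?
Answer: $221410800$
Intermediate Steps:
$M{\left(K,v \right)} = 9 + K$ ($M{\left(K,v \right)} = K + 9 = 9 + K$)
$\left(-19753 + 14773\right) \left(-44653 + M{\left(w,10 \right)}\right) = \left(-19753 + 14773\right) \left(-44653 + \left(9 + 184\right)\right) = - 4980 \left(-44653 + 193\right) = \left(-4980\right) \left(-44460\right) = 221410800$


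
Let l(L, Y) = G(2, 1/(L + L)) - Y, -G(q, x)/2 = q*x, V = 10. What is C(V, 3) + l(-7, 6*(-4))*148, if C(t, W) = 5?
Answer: 25195/7 ≈ 3599.3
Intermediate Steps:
G(q, x) = -2*q*x
l(L, Y) = -Y - 2/L (l(L, Y) = -2*2/(L + L) - Y = -2*2/2*L - Y = -2*2*1/(2*L) - Y = -2/L - Y = -Y - 2/L)
C(V, 3) + l(-7, 6*(-4))*148 = 5 + (-6*(-4) - 2/(-7))*148 = 5 + (-1*(-24) - 2*(-⅐))*148 = 5 + (24 + 2/7)*148 = 5 + (170/7)*148 = 5 + 25160/7 = 25195/7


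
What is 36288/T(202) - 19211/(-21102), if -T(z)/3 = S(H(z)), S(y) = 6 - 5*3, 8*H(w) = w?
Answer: 28380299/21102 ≈ 1344.9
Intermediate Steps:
H(w) = w/8
S(y) = -9 (S(y) = 6 - 15 = -9)
T(z) = 27 (T(z) = -3*(-9) = 27)
36288/T(202) - 19211/(-21102) = 36288/27 - 19211/(-21102) = 36288*(1/27) - 19211*(-1/21102) = 1344 + 19211/21102 = 28380299/21102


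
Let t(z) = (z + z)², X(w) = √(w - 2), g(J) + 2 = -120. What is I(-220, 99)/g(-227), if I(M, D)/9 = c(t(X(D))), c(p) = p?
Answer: -1746/61 ≈ -28.623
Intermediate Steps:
g(J) = -122 (g(J) = -2 - 120 = -122)
X(w) = √(-2 + w)
t(z) = 4*z² (t(z) = (2*z)² = 4*z²)
I(M, D) = -72 + 36*D (I(M, D) = 9*(4*(√(-2 + D))²) = 9*(4*(-2 + D)) = 9*(-8 + 4*D) = -72 + 36*D)
I(-220, 99)/g(-227) = (-72 + 36*99)/(-122) = (-72 + 3564)*(-1/122) = 3492*(-1/122) = -1746/61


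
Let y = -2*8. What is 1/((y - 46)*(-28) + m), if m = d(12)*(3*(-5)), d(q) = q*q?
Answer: -1/424 ≈ -0.0023585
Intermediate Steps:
d(q) = q²
y = -16
m = -2160 (m = 12²*(3*(-5)) = 144*(-15) = -2160)
1/((y - 46)*(-28) + m) = 1/((-16 - 46)*(-28) - 2160) = 1/(-62*(-28) - 2160) = 1/(1736 - 2160) = 1/(-424) = -1/424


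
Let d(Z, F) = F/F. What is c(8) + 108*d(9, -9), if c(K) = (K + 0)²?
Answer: 172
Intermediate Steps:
c(K) = K²
d(Z, F) = 1
c(8) + 108*d(9, -9) = 8² + 108*1 = 64 + 108 = 172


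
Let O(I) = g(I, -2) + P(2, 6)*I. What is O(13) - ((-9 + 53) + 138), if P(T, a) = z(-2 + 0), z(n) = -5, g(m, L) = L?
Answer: -249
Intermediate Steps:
P(T, a) = -5
O(I) = -2 - 5*I
O(13) - ((-9 + 53) + 138) = (-2 - 5*13) - ((-9 + 53) + 138) = (-2 - 65) - (44 + 138) = -67 - 1*182 = -67 - 182 = -249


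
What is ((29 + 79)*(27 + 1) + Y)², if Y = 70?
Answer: 9572836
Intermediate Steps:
((29 + 79)*(27 + 1) + Y)² = ((29 + 79)*(27 + 1) + 70)² = (108*28 + 70)² = (3024 + 70)² = 3094² = 9572836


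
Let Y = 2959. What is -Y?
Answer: -2959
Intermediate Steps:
-Y = -1*2959 = -2959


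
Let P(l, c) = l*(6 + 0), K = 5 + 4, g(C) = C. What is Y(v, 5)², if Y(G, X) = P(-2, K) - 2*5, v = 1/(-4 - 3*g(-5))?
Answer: 484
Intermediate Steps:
K = 9
P(l, c) = 6*l (P(l, c) = l*6 = 6*l)
v = 1/11 (v = 1/(-4 - 3*(-5)) = 1/(-4 + 15) = 1/11 ≈ 0.090909)
Y(G, X) = -22 (Y(G, X) = 6*(-2) - 2*5 = -12 - 10 = -22)
Y(v, 5)² = (-22)² = 484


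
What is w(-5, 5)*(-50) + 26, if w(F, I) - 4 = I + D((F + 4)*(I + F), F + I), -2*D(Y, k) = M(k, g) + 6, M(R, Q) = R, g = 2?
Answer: -274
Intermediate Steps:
D(Y, k) = -3 - k/2 (D(Y, k) = -(k + 6)/2 = -(6 + k)/2 = -3 - k/2)
w(F, I) = 1 + I/2 - F/2 (w(F, I) = 4 + (I + (-3 - (F + I)/2)) = 4 + (I + (-3 + (-F/2 - I/2))) = 4 + (I + (-3 - F/2 - I/2)) = 4 + (-3 + I/2 - F/2) = 1 + I/2 - F/2)
w(-5, 5)*(-50) + 26 = (1 + (½)*5 - ½*(-5))*(-50) + 26 = (1 + 5/2 + 5/2)*(-50) + 26 = 6*(-50) + 26 = -300 + 26 = -274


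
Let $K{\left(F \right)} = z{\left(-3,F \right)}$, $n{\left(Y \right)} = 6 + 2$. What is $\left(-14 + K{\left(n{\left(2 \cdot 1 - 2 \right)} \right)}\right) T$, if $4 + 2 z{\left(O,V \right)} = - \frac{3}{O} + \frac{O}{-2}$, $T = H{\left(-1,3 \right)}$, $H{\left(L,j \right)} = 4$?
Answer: $-59$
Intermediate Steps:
$T = 4$
$n{\left(Y \right)} = 8$
$z{\left(O,V \right)} = -2 - \frac{3}{2 O} - \frac{O}{4}$ ($z{\left(O,V \right)} = -2 + \frac{- \frac{3}{O} + \frac{O}{-2}}{2} = -2 + \frac{- \frac{3}{O} + O \left(- \frac{1}{2}\right)}{2} = -2 + \frac{- \frac{3}{O} - \frac{O}{2}}{2} = -2 - \left(\frac{O}{4} + \frac{3}{2 O}\right) = -2 - \frac{3}{2 O} - \frac{O}{4}$)
$K{\left(F \right)} = - \frac{3}{4}$ ($K{\left(F \right)} = \frac{-6 - - 3 \left(8 - 3\right)}{4 \left(-3\right)} = \frac{1}{4} \left(- \frac{1}{3}\right) \left(-6 - \left(-3\right) 5\right) = \frac{1}{4} \left(- \frac{1}{3}\right) \left(-6 + 15\right) = \frac{1}{4} \left(- \frac{1}{3}\right) 9 = - \frac{3}{4}$)
$\left(-14 + K{\left(n{\left(2 \cdot 1 - 2 \right)} \right)}\right) T = \left(-14 - \frac{3}{4}\right) 4 = \left(- \frac{59}{4}\right) 4 = -59$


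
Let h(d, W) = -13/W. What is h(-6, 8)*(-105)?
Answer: 1365/8 ≈ 170.63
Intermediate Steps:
h(-6, 8)*(-105) = -13/8*(-105) = 1365/8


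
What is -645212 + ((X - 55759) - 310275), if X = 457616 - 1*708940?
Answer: -1262570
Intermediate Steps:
X = -251324 (X = 457616 - 708940 = -251324)
-645212 + ((X - 55759) - 310275) = -645212 + ((-251324 - 55759) - 310275) = -645212 + (-307083 - 310275) = -645212 - 617358 = -1262570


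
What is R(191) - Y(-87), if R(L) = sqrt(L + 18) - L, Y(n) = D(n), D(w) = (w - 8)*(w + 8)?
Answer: -7696 + sqrt(209) ≈ -7681.5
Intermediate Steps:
D(w) = (-8 + w)*(8 + w)
Y(n) = -64 + n**2
R(L) = sqrt(18 + L) - L
R(191) - Y(-87) = (sqrt(18 + 191) - 1*191) - (-64 + (-87)**2) = (sqrt(209) - 191) - (-64 + 7569) = (-191 + sqrt(209)) - 1*7505 = (-191 + sqrt(209)) - 7505 = -7696 + sqrt(209)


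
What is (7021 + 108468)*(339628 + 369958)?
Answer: 81949377554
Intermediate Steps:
(7021 + 108468)*(339628 + 369958) = 115489*709586 = 81949377554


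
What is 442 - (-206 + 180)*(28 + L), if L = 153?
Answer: 5148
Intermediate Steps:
442 - (-206 + 180)*(28 + L) = 442 - (-206 + 180)*(28 + 153) = 442 - (-26)*181 = 442 - 1*(-4706) = 442 + 4706 = 5148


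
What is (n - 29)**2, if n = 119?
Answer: 8100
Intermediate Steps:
(n - 29)**2 = (119 - 29)**2 = 90**2 = 8100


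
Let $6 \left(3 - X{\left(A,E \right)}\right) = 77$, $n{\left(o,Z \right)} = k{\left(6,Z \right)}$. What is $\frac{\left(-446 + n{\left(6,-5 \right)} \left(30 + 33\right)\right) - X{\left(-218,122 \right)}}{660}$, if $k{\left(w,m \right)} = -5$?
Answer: $- \frac{4507}{3960} \approx -1.1381$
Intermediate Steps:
$n{\left(o,Z \right)} = -5$
$X{\left(A,E \right)} = - \frac{59}{6}$ ($X{\left(A,E \right)} = 3 - \frac{77}{6} = - \frac{59}{6}$)
$\frac{\left(-446 + n{\left(6,-5 \right)} \left(30 + 33\right)\right) - X{\left(-218,122 \right)}}{660} = \frac{\left(-446 - 5 \left(30 + 33\right)\right) - - \frac{59}{6}}{660} = \left(\left(-446 - 315\right) + \frac{59}{6}\right) \frac{1}{660} = \left(-761 + \frac{59}{6}\right) \frac{1}{660} = \left(- \frac{4507}{6}\right) \frac{1}{660} = - \frac{4507}{3960}$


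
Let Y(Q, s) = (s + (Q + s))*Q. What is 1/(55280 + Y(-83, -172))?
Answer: 1/90721 ≈ 1.1023e-5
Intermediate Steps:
Y(Q, s) = Q*(Q + 2*s) (Y(Q, s) = (Q + 2*s)*Q = Q*(Q + 2*s))
1/(55280 + Y(-83, -172)) = 1/(55280 - 83*(-83 + 2*(-172))) = 1/(55280 - 83*(-83 - 344)) = 1/(55280 - 83*(-427)) = 1/(55280 + 35441) = 1/90721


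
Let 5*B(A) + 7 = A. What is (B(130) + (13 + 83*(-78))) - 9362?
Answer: -78992/5 ≈ -15798.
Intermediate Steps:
B(A) = -7/5 + A/5
(B(130) + (13 + 83*(-78))) - 9362 = ((-7/5 + (⅕)*130) + (13 + 83*(-78))) - 9362 = ((-7/5 + 26) + (13 - 6474)) - 9362 = (123/5 - 6461) - 9362 = -32182/5 - 9362 = -78992/5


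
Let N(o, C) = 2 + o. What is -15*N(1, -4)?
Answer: -45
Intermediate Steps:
-15*N(1, -4) = -15*(2 + 1) = -15*3 = -45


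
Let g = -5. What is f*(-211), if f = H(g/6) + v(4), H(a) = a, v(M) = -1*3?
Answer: 4853/6 ≈ 808.83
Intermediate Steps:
v(M) = -3
f = -23/6 (f = -5/6 - 3 = -5*⅙ - 3 = -⅚ - 3 = -23/6 ≈ -3.8333)
f*(-211) = -23/6*(-211) = 4853/6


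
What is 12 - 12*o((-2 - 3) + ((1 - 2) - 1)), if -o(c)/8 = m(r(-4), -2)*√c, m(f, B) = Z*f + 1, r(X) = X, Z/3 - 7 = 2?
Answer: 12 - 10272*I*√7 ≈ 12.0 - 27177.0*I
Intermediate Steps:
Z = 27 (Z = 21 + 3*2 = 21 + 6 = 27)
m(f, B) = 1 + 27*f (m(f, B) = 27*f + 1 = 1 + 27*f)
o(c) = 856*√c (o(c) = -8*(1 + 27*(-4))*√c = -8*(1 - 108)*√c = -(-856)*√c = 856*√c)
12 - 12*o((-2 - 3) + ((1 - 2) - 1)) = 12 - 10272*√((-2 - 3) + ((1 - 2) - 1)) = 12 - 10272*√(-5 + (-1 - 1)) = 12 - 10272*√(-5 - 2) = 12 - 10272*√(-7) = 12 - 10272*I*√7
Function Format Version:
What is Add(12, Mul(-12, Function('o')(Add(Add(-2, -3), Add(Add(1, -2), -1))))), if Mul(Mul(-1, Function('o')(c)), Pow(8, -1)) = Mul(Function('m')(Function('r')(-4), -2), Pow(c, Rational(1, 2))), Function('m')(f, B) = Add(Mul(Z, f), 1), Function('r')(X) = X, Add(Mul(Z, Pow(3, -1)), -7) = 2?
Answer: Add(12, Mul(-10272, I, Pow(7, Rational(1, 2)))) ≈ Add(12.000, Mul(-27177., I))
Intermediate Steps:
Z = 27 (Z = Add(21, Mul(3, 2)) = Add(21, 6) = 27)
Function('m')(f, B) = Add(1, Mul(27, f)) (Function('m')(f, B) = Add(Mul(27, f), 1) = Add(1, Mul(27, f)))
Function('o')(c) = Mul(856, Pow(c, Rational(1, 2))) (Function('o')(c) = Mul(-8, Mul(Add(1, Mul(27, -4)), Pow(c, Rational(1, 2)))) = Mul(-8, Mul(Add(1, -108), Pow(c, Rational(1, 2)))) = Mul(-8, Mul(-107, Pow(c, Rational(1, 2)))) = Mul(856, Pow(c, Rational(1, 2))))
Add(12, Mul(-12, Function('o')(Add(Add(-2, -3), Add(Add(1, -2), -1))))) = Add(12, Mul(-12, Mul(856, Pow(Add(Add(-2, -3), Add(Add(1, -2), -1)), Rational(1, 2))))) = Add(12, Mul(-12, Mul(856, Pow(Add(-5, Add(-1, -1)), Rational(1, 2))))) = Add(12, Mul(-12, Mul(856, Pow(Add(-5, -2), Rational(1, 2))))) = Add(12, Mul(-12, Mul(856, Pow(-7, Rational(1, 2))))) = Add(12, Mul(-12, Mul(856, Mul(I, Pow(7, Rational(1, 2)))))) = Add(12, Mul(-12, Mul(856, I, Pow(7, Rational(1, 2))))) = Add(12, Mul(-10272, I, Pow(7, Rational(1, 2))))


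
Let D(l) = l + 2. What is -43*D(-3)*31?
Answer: 1333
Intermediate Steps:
D(l) = 2 + l
-43*D(-3)*31 = -43*(2 - 3)*31 = -43*(-1)*31 = 43*31 = 1333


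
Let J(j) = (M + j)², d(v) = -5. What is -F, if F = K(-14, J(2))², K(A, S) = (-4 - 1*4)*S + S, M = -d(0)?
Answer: -117649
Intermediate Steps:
M = 5 (M = -1*(-5) = 5)
J(j) = (5 + j)²
K(A, S) = -7*S (K(A, S) = (-4 - 4)*S + S = -8*S + S = -7*S)
F = 117649 (F = (-7*(5 + 2)²)² = (-7*7²)² = (-7*49)² = (-343)² = 117649)
-F = -1*117649 = -117649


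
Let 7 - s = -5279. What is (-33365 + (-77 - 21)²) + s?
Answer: -18475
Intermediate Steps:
s = 5286 (s = 7 - 1*(-5279) = 7 + 5279 = 5286)
(-33365 + (-77 - 21)²) + s = (-33365 + (-77 - 21)²) + 5286 = (-33365 + (-98)²) + 5286 = (-33365 + 9604) + 5286 = -23761 + 5286 = -18475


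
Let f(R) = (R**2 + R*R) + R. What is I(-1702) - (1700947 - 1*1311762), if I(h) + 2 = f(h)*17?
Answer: 98073215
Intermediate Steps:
f(R) = R + 2*R**2 (f(R) = (R**2 + R**2) + R = 2*R**2 + R = R + 2*R**2)
I(h) = -2 + 17*h*(1 + 2*h) (I(h) = -2 + (h*(1 + 2*h))*17 = -2 + 17*h*(1 + 2*h))
I(-1702) - (1700947 - 1*1311762) = (-2 + 17*(-1702)*(1 + 2*(-1702))) - (1700947 - 1*1311762) = (-2 + 17*(-1702)*(1 - 3404)) - (1700947 - 1311762) = (-2 + 17*(-1702)*(-3403)) - 1*389185 = (-2 + 98462402) - 389185 = 98462400 - 389185 = 98073215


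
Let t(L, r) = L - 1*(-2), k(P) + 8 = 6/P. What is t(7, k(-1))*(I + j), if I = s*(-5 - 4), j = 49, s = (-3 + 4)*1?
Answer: 360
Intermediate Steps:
s = 1 (s = 1*1 = 1)
k(P) = -8 + 6/P
t(L, r) = 2 + L (t(L, r) = L + 2 = 2 + L)
I = -9 (I = 1*(-5 - 4) = 1*(-9) = -9)
t(7, k(-1))*(I + j) = (2 + 7)*(-9 + 49) = 9*40 = 360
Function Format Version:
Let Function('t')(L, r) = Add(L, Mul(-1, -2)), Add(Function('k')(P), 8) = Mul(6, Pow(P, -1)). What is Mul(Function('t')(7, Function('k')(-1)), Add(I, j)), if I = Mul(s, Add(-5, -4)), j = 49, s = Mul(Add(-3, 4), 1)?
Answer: 360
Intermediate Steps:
s = 1 (s = Mul(1, 1) = 1)
Function('k')(P) = Add(-8, Mul(6, Pow(P, -1)))
Function('t')(L, r) = Add(2, L) (Function('t')(L, r) = Add(L, 2) = Add(2, L))
I = -9 (I = Mul(1, Add(-5, -4)) = Mul(1, -9) = -9)
Mul(Function('t')(7, Function('k')(-1)), Add(I, j)) = Mul(Add(2, 7), Add(-9, 49)) = Mul(9, 40) = 360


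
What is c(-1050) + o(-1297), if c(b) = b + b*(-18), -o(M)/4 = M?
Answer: 23038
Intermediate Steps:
o(M) = -4*M
c(b) = -17*b (c(b) = b - 18*b = -17*b)
c(-1050) + o(-1297) = -17*(-1050) - 4*(-1297) = 17850 + 5188 = 23038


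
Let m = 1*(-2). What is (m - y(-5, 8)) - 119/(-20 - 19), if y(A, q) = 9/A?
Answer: 556/195 ≈ 2.8513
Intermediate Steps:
m = -2
(m - y(-5, 8)) - 119/(-20 - 19) = (-2 - 9/(-5)) - 119/(-20 - 19) = (-2 - 9*(-1)/5) - 119/(-39) = (-2 - 1*(-9/5)) - 1/39*(-119) = (-2 + 9/5) + 119/39 = -⅕ + 119/39 = 556/195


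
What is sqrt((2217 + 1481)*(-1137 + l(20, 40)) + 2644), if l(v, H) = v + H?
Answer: I*sqrt(3980102) ≈ 1995.0*I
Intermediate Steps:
l(v, H) = H + v
sqrt((2217 + 1481)*(-1137 + l(20, 40)) + 2644) = sqrt((2217 + 1481)*(-1137 + (40 + 20)) + 2644) = sqrt(3698*(-1137 + 60) + 2644) = sqrt(3698*(-1077) + 2644) = sqrt(-3982746 + 2644) = sqrt(-3980102) = I*sqrt(3980102)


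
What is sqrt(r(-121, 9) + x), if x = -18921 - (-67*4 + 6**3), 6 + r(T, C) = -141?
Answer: 2*I*sqrt(4754) ≈ 137.9*I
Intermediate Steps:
r(T, C) = -147 (r(T, C) = -6 - 141 = -147)
x = -18869 (x = -18921 - (-268 + 216) = -18921 - 1*(-52) = -18921 + 52 = -18869)
sqrt(r(-121, 9) + x) = sqrt(-147 - 18869) = sqrt(-19016) = 2*I*sqrt(4754)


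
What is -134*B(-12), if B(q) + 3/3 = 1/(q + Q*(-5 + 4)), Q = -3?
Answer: 1340/9 ≈ 148.89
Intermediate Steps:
B(q) = -1 + 1/(3 + q) (B(q) = -1 + 1/(q - 3*(-5 + 4)) = -1 + 1/(q - 3*(-1)) = -1 + 1/(q + 3) = -1 + 1/(3 + q))
-134*B(-12) = -134*(-2 - 1*(-12))/(3 - 12) = -134*(-2 + 12)/(-9) = -(-134)*10/9 = -134*(-10/9) = 1340/9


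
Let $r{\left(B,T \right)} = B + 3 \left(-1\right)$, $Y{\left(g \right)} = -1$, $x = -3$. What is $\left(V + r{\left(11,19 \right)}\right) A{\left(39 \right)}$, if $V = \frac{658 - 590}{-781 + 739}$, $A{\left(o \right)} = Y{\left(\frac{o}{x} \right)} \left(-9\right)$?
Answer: $\frac{402}{7} \approx 57.429$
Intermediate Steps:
$A{\left(o \right)} = 9$ ($A{\left(o \right)} = \left(-1\right) \left(-9\right) = 9$)
$V = - \frac{34}{21}$ ($V = \frac{68}{-42} = 68 \left(- \frac{1}{42}\right) = - \frac{34}{21} \approx -1.619$)
$r{\left(B,T \right)} = -3 + B$ ($r{\left(B,T \right)} = B - 3 = -3 + B$)
$\left(V + r{\left(11,19 \right)}\right) A{\left(39 \right)} = \left(- \frac{34}{21} + \left(-3 + 11\right)\right) 9 = \left(- \frac{34}{21} + 8\right) 9 = \frac{134}{21} \cdot 9 = \frac{402}{7}$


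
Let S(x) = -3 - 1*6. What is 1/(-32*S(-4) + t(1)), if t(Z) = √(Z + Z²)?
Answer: 144/41471 - √2/82942 ≈ 0.0034553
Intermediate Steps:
S(x) = -9 (S(x) = -3 - 6 = -9)
1/(-32*S(-4) + t(1)) = 1/(-32*(-9) + √(1*(1 + 1))) = 1/(288 + √(1*2)) = 1/(288 + √2)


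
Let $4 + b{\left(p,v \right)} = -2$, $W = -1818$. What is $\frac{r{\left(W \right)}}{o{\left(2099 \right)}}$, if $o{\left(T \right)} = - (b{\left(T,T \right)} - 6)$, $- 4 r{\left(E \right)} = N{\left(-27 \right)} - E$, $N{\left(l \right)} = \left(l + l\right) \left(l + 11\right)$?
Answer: $- \frac{447}{8} \approx -55.875$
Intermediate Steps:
$b{\left(p,v \right)} = -6$ ($b{\left(p,v \right)} = -4 - 2 = -6$)
$N{\left(l \right)} = 2 l \left(11 + l\right)$
$r{\left(E \right)} = -216 + \frac{E}{4}$ ($r{\left(E \right)} = - \frac{2 \left(-27\right) \left(11 - 27\right) - E}{4} = - \frac{2 \left(-27\right) \left(-16\right) - E}{4} = - \frac{864 - E}{4} = -216 + \frac{E}{4}$)
$o{\left(T \right)} = 12$ ($o{\left(T \right)} = - (-6 - 6) = \left(-1\right) \left(-12\right) = 12$)
$\frac{r{\left(W \right)}}{o{\left(2099 \right)}} = \frac{-216 + \frac{1}{4} \left(-1818\right)}{12} = \left(-216 - \frac{909}{2}\right) \frac{1}{12} = \left(- \frac{1341}{2}\right) \frac{1}{12} = - \frac{447}{8}$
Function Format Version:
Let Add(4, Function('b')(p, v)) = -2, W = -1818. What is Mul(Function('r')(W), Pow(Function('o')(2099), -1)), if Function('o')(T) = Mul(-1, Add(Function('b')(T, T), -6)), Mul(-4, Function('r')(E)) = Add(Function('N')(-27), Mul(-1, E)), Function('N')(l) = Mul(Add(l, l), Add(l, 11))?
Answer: Rational(-447, 8) ≈ -55.875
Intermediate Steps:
Function('b')(p, v) = -6 (Function('b')(p, v) = Add(-4, -2) = -6)
Function('N')(l) = Mul(2, l, Add(11, l)) (Function('N')(l) = Mul(Mul(2, l), Add(11, l)) = Mul(2, l, Add(11, l)))
Function('r')(E) = Add(-216, Mul(Rational(1, 4), E)) (Function('r')(E) = Mul(Rational(-1, 4), Add(Mul(2, -27, Add(11, -27)), Mul(-1, E))) = Mul(Rational(-1, 4), Add(Mul(2, -27, -16), Mul(-1, E))) = Mul(Rational(-1, 4), Add(864, Mul(-1, E))) = Add(-216, Mul(Rational(1, 4), E)))
Function('o')(T) = 12 (Function('o')(T) = Mul(-1, Add(-6, -6)) = Mul(-1, -12) = 12)
Mul(Function('r')(W), Pow(Function('o')(2099), -1)) = Mul(Add(-216, Mul(Rational(1, 4), -1818)), Pow(12, -1)) = Mul(Add(-216, Rational(-909, 2)), Rational(1, 12)) = Mul(Rational(-1341, 2), Rational(1, 12)) = Rational(-447, 8)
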